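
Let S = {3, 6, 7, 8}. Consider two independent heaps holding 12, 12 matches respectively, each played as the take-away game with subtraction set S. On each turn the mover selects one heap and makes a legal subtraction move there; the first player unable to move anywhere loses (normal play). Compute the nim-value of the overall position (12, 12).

0

All heaps use S = {3, 6, 7, 8}:
n :  0  1  2  3  4  5  6  7  8  9 10 11 12
G :  0  0  0  1  1  1  2  2  2  3  3  0  0
Heap A: G(12) = 0.
Heap B: G(12) = 0.
Combined Grundy value = 0 ⊕ 0 = 0.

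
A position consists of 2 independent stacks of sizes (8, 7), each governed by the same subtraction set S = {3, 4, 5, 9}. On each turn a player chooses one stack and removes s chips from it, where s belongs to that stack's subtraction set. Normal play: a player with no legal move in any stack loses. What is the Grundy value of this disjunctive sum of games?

2

All stacks use S = {3, 4, 5, 9}:
n : 0 1 2 3 4 5 6 7 8
G : 0 0 0 1 1 1 2 2 0
Stack A: G(8) = 0.
Stack B: G(7) = 2.
Combined Grundy value = 0 ⊕ 2 = 2.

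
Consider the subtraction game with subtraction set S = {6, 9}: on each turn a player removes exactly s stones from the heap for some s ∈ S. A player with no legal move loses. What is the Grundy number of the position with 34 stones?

0

n :  0  1  2  3  4  5  6  7  8  9 10 11 12 13 14 15 16 17 18 19 20 21 22 23 24 25 26 27 28 29 30 31 32 33 34
G :  0  0  0  0  0  0  1  1  1  1  1  1  2  2  2  0  0  0  0  0  0  1  1  1  1  1  1  2  2  2  0  0  0  0  0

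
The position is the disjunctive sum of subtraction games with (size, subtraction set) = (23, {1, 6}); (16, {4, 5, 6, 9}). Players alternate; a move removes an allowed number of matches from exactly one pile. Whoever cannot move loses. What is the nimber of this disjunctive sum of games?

Pile A, S = {1, 6}:
n :  0  1  2  3  4  5  6  7  8  9 10 11 12 13 14 15 16 17 18 19 20 21 22 23
G :  0  1  0  1  0  1  2  0  1  0  1  0  1  2  0  1  0  1  0  1  2  0  1  0
G_A(23) = 0.
Pile B, S = {4, 5, 6, 9}:
n :  0  1  2  3  4  5  6  7  8  9 10 11 12 13 14 15 16
G :  0  0  0  0  1  1  1  1  2  2  2  2  3  0  0  0  0
G_B(16) = 0.
Combined Grundy value = 0 ⊕ 0 = 0.

0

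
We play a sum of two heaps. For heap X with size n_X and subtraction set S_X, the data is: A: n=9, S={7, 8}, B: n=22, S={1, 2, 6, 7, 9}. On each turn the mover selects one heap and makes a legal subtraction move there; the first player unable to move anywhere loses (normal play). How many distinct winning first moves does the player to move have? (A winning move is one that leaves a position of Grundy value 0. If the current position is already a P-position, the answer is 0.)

Heap A, S = {7, 8}:
n : 0 1 2 3 4 5 6 7 8 9
G : 0 0 0 0 0 0 0 1 1 1
G_A(9) = 1.
Heap B, S = {1, 2, 6, 7, 9}:
G(0) = 0
G(1) = mex{0} = 1
G(2) = mex{1,0} = 2
G(3) = mex{2,1} = 0
G(4) = mex{0,2} = 1
G(5) = mex{1,0} = 2
G(6) = mex{2,1,0} = 3
G(7) = mex{3,2,1,0} = 4
G(8) = mex{4,3,2,1} = 0
G(9) = mex{0,4,0,2,0} = 1
G(10) = mex{1,0,1,0,1} = 2
G(11) = mex{2,1,2,1,2} = 0
G(12) = mex{0,2,3,2,0} = 1
G(13) = mex{1,0,4,3,1} = 2
G(14) = mex{2,1,0,4,2} = 3
G(15) = mex{3,2,1,0,3} = 4
G(16) = mex{4,3,2,1,4} = 0
G(17) = mex{0,4,0,2,0} = 1
G(18) = mex{1,0,1,0,1} = 2
G(19) = mex{2,1,2,1,2} = 0
G(20) = mex{0,2,3,2,0} = 1
G(21) = mex{1,0,4,3,1} = 2
G(22) = mex{2,1,0,4,2} = 3
G_B(22) = 3.
Combined Grundy value = 1 ⊕ 3 = 2.
A winning move leaves total XOR = 0, i.e. changes one component's Grundy value g to g ⊕ X where X is the current total.
Heap A: need g' = 1⊕2 = 3. Options: 9−7→G=0, 9−8→G=0. Hits: 0.
Heap B: need g' = 3⊕2 = 1. Options: 22−1→G=2, 22−2→G=1, 22−6→G=0, 22−7→G=4, 22−9→G=2. Hits: 1.

1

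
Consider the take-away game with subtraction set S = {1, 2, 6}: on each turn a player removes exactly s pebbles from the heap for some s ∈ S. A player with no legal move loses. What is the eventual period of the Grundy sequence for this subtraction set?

7

G(0) = 0
G(1) = mex{0} = 1
G(2) = mex{1,0} = 2
G(3) = mex{2,1} = 0
G(4) = mex{0,2} = 1
G(5) = mex{1,0} = 2
G(6) = mex{2,1,0} = 3
G(7) = mex{3,2,1} = 0
G(8) = mex{0,3,2} = 1
G(9) = mex{1,0,0} = 2
G(10) = mex{2,1,1} = 0
G(11) = mex{0,2,2} = 1
G(12) = mex{1,0,3} = 2
G(13) = mex{2,1,0} = 3
G(14) = mex{3,2,1} = 0
G(15) = mex{0,3,2} = 1
G(n+7) = G(n) holds for n = 0,…,5 (a full window of length max(S) = 6), so the sequence is purely periodic with period 7.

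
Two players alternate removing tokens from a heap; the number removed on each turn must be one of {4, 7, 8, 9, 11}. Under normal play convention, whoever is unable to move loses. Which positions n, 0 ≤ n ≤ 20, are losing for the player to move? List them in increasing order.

0, 1, 2, 3, 15, 16, 17, 18

n :  0  1  2  3  4  5  6  7  8  9 10 11 12 13 14 15 16 17 18 19 20
G :  0  0  0  0  1  1  1  1  2  2  2  2  3  3  3  0  0  0  0  1  1
P-positions are exactly the n with G(n) = 0.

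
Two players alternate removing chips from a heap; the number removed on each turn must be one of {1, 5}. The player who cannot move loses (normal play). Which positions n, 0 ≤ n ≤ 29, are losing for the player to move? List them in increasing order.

n :  0  1  2  3  4  5  6  7  8  9 10 11 12 13 14 15 16 17 18 19 20 21 22 23 24 25 26 27 28 29
G :  0  1  0  1  0  1  0  1  0  1  0  1  0  1  0  1  0  1  0  1  0  1  0  1  0  1  0  1  0  1
P-positions are exactly the n with G(n) = 0.

0, 2, 4, 6, 8, 10, 12, 14, 16, 18, 20, 22, 24, 26, 28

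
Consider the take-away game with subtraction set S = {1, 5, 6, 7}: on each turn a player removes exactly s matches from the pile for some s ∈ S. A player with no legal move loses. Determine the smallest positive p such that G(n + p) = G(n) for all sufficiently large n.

12

G(0) = 0
G(1) = mex{0} = 1
G(2) = mex{1} = 0
G(3) = mex{0} = 1
G(4) = mex{1} = 0
G(5) = mex{0,0} = 1
G(6) = mex{1,1,0} = 2
G(7) = mex{2,0,1,0} = 3
G(8) = mex{3,1,0,1} = 2
G(9) = mex{2,0,1,0} = 3
G(10) = mex{3,1,0,1} = 2
G(11) = mex{2,2,1,0} = 3
G(12) = mex{3,3,2,1} = 0
G(13) = mex{0,2,3,2} = 1
G(14) = mex{1,3,2,3} = 0
G(15) = mex{0,2,3,2} = 1
G(16) = mex{1,3,2,3} = 0
G(17) = mex{0,0,3,2} = 1
G(18) = mex{1,1,0,3} = 2
G(19) = mex{2,0,1,0} = 3
G(20) = mex{3,1,0,1} = 2
G(21) = mex{2,0,1,0} = 3
G(22) = mex{3,1,0,1} = 2
G(23) = mex{2,2,1,0} = 3
G(24) = mex{3,3,2,1} = 0
G(25) = mex{0,2,3,2} = 1
G(n+12) = G(n) holds for n = 0,…,6 (a full window of length max(S) = 7), so the sequence is purely periodic with period 12.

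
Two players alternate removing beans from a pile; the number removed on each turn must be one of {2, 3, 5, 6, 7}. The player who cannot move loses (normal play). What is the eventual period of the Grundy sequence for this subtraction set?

9

G(0) = 0
G(1) = mex{} = 0
G(2) = mex{0} = 1
G(3) = mex{0,0} = 1
G(4) = mex{1,0} = 2
G(5) = mex{1,1,0} = 2
G(6) = mex{2,1,0,0} = 3
G(7) = mex{2,2,1,0,0} = 3
G(8) = mex{3,2,1,1,0} = 4
G(9) = mex{3,3,2,1,1} = 0
G(10) = mex{4,3,2,2,1} = 0
G(11) = mex{0,4,3,2,2} = 1
G(12) = mex{0,0,3,3,2} = 1
G(13) = mex{1,0,4,3,3} = 2
G(14) = mex{1,1,0,4,3} = 2
G(15) = mex{2,1,0,0,4} = 3
G(16) = mex{2,2,1,0,0} = 3
G(17) = mex{3,2,1,1,0} = 4
G(18) = mex{3,3,2,1,1} = 0
G(19) = mex{4,3,2,2,1} = 0
G(n+9) = G(n) holds for n = 0,…,6 (a full window of length max(S) = 7), so the sequence is purely periodic with period 9.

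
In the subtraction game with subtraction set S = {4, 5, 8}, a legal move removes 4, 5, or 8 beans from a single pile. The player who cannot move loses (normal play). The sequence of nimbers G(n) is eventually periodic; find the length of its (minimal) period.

12

G(0) = 0
G(1) = mex{} = 0
G(2) = mex{} = 0
G(3) = mex{} = 0
G(4) = mex{0} = 1
G(5) = mex{0,0} = 1
G(6) = mex{0,0} = 1
G(7) = mex{0,0} = 1
G(8) = mex{1,0,0} = 2
G(9) = mex{1,1,0} = 2
G(10) = mex{1,1,0} = 2
G(11) = mex{1,1,0} = 2
G(12) = mex{2,1,1} = 0
G(13) = mex{2,2,1} = 0
G(14) = mex{2,2,1} = 0
G(15) = mex{2,2,1} = 0
G(16) = mex{0,2,2} = 1
G(17) = mex{0,0,2} = 1
G(18) = mex{0,0,2} = 1
G(19) = mex{0,0,2} = 1
G(20) = mex{1,0,0} = 2
G(21) = mex{1,1,0} = 2
G(22) = mex{1,1,0} = 2
G(23) = mex{1,1,0} = 2
G(24) = mex{2,1,1} = 0
G(25) = mex{2,2,1} = 0
G(n+12) = G(n) holds for n = 0,…,7 (a full window of length max(S) = 8), so the sequence is purely periodic with period 12.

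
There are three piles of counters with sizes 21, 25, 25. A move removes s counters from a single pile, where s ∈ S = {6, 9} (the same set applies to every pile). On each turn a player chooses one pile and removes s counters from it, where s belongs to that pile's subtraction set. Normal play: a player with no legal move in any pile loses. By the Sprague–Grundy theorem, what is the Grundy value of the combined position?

All piles use S = {6, 9}:
G(0) = 0
G(1) = mex{} = 0
G(2) = mex{} = 0
G(3) = mex{} = 0
G(4) = mex{} = 0
G(5) = mex{} = 0
G(6) = mex{0} = 1
G(7) = mex{0} = 1
G(8) = mex{0} = 1
G(9) = mex{0,0} = 1
G(10) = mex{0,0} = 1
G(11) = mex{0,0} = 1
G(12) = mex{1,0} = 2
G(13) = mex{1,0} = 2
G(14) = mex{1,0} = 2
G(15) = mex{1,1} = 0
G(16) = mex{1,1} = 0
G(17) = mex{1,1} = 0
G(18) = mex{2,1} = 0
G(19) = mex{2,1} = 0
G(20) = mex{2,1} = 0
G(21) = mex{0,2} = 1
G(22) = mex{0,2} = 1
G(23) = mex{0,2} = 1
G(24) = mex{0,0} = 1
G(25) = mex{0,0} = 1
Pile A: G(21) = 1.
Pile B: G(25) = 1.
Pile C: G(25) = 1.
Combined Grundy value = 1 ⊕ 1 ⊕ 1 = 1.

1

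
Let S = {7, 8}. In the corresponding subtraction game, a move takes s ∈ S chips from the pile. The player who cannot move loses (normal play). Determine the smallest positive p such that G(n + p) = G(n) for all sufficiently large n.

15

n :  0  1  2  3  4  5  6  7  8  9 10 11 12 13 14 15 16 17 18 19 20 21 22 23 24 25 26 27 28 29 30 31
G :  0  0  0  0  0  0  0  1  1  1  1  1  1  1  2  0  0  0  0  0  0  0  1  1  1  1  1  1  1  2  0  0
G(n+15) = G(n) holds for n = 0,…,7 (a full window of length max(S) = 8), so the sequence is purely periodic with period 15.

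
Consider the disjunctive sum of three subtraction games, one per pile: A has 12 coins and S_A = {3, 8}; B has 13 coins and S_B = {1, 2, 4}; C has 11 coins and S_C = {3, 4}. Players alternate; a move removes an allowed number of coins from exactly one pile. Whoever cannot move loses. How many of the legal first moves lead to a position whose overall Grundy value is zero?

0

Pile A, S = {3, 8}:
n :  0  1  2  3  4  5  6  7  8  9 10 11 12
G :  0  0  0  1  1  1  0  0  2  1  1  0  0
G_A(12) = 0.
Pile B, S = {1, 2, 4}:
G(0) = 0
G(1) = mex{0} = 1
G(2) = mex{1,0} = 2
G(3) = mex{2,1} = 0
G(4) = mex{0,2,0} = 1
G(5) = mex{1,0,1} = 2
G(6) = mex{2,1,2} = 0
G(7) = mex{0,2,0} = 1
G(8) = mex{1,0,1} = 2
G(9) = mex{2,1,2} = 0
G(10) = mex{0,2,0} = 1
G(11) = mex{1,0,1} = 2
G(12) = mex{2,1,2} = 0
G(13) = mex{0,2,0} = 1
G_B(13) = 1.
Pile C, S = {3, 4}:
n :  0  1  2  3  4  5  6  7  8  9 10 11
G :  0  0  0  1  1  1  2  0  0  0  1  1
G_C(11) = 1.
Combined Grundy value = 0 ⊕ 1 ⊕ 1 = 0.
A winning move leaves total XOR = 0, i.e. changes one component's Grundy value g to g ⊕ X where X is the current total.
Pile A: target g' = 0⊕0 = 0, but every legal move changes the Grundy value (mex property), so 0 moves.
Pile B: target g' = 1⊕0 = 1, but every legal move changes the Grundy value (mex property), so 0 moves.
Pile C: target g' = 1⊕0 = 1, but every legal move changes the Grundy value (mex property), so 0 moves.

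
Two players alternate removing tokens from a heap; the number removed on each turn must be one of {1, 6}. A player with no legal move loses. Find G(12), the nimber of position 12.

G(0) = 0
G(1) = mex{0} = 1
G(2) = mex{1} = 0
G(3) = mex{0} = 1
G(4) = mex{1} = 0
G(5) = mex{0} = 1
G(6) = mex{1,0} = 2
G(7) = mex{2,1} = 0
G(8) = mex{0,0} = 1
G(9) = mex{1,1} = 0
G(10) = mex{0,0} = 1
G(11) = mex{1,1} = 0
G(12) = mex{0,2} = 1

1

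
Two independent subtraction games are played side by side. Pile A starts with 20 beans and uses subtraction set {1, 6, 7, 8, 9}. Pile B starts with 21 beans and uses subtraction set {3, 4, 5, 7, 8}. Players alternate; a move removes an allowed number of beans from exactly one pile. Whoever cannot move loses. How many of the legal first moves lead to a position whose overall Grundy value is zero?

Pile A, S = {1, 6, 7, 8, 9}:
n :  0  1  2  3  4  5  6  7  8  9 10 11 12 13 14 15 16 17 18 19 20
G :  0  1  0  1  0  1  2  3  2  3  2  3  4  5  0  1  0  1  0  1  2
G_A(20) = 2.
Pile B, S = {3, 4, 5, 7, 8}:
G(0) = 0
G(1) = mex{} = 0
G(2) = mex{} = 0
G(3) = mex{0} = 1
G(4) = mex{0,0} = 1
G(5) = mex{0,0,0} = 1
G(6) = mex{1,0,0} = 2
G(7) = mex{1,1,0,0} = 2
G(8) = mex{1,1,1,0,0} = 2
G(9) = mex{2,1,1,0,0} = 3
G(10) = mex{2,2,1,1,0} = 3
G(11) = mex{2,2,2,1,1} = 0
G(12) = mex{3,2,2,1,1} = 0
G(13) = mex{3,3,2,2,1} = 0
G(14) = mex{0,3,3,2,2} = 1
G(15) = mex{0,0,3,2,2} = 1
G(16) = mex{0,0,0,3,2} = 1
G(17) = mex{1,0,0,3,3} = 2
G(18) = mex{1,1,0,0,3} = 2
G(19) = mex{1,1,1,0,0} = 2
G(20) = mex{2,1,1,0,0} = 3
G(21) = mex{2,2,1,1,0} = 3
G_B(21) = 3.
Combined Grundy value = 2 ⊕ 3 = 1.
A winning move leaves total XOR = 0, i.e. changes one component's Grundy value g to g ⊕ X where X is the current total.
Pile A: need g' = 2⊕1 = 3. Options: 20−1→G=1, 20−6→G=0, 20−7→G=5, 20−8→G=4, 20−9→G=3. Hits: 1.
Pile B: need g' = 3⊕1 = 2. Options: 21−3→G=2, 21−4→G=2, 21−5→G=1, 21−7→G=1, 21−8→G=0. Hits: 2.

3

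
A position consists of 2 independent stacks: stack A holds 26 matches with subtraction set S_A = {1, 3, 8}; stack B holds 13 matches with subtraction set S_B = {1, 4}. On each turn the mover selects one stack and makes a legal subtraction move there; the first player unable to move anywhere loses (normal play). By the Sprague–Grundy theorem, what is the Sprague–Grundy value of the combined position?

Stack A, S = {1, 3, 8}:
n :  0  1  2  3  4  5  6  7  8  9 10 11 12 13 14 15 16 17 18 19 20 21 22 23 24 25 26
G :  0  1  0  1  0  1  0  1  2  3  2  0  1  0  1  0  1  0  1  2  3  2  0  1  0  1  0
G_A(26) = 0.
Stack B, S = {1, 4}:
n :  0  1  2  3  4  5  6  7  8  9 10 11 12 13
G :  0  1  0  1  2  0  1  0  1  2  0  1  0  1
G_B(13) = 1.
Combined Grundy value = 0 ⊕ 1 = 1.

1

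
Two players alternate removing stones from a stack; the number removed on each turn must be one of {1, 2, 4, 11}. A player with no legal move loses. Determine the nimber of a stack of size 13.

G(0) = 0
G(1) = mex{0} = 1
G(2) = mex{1,0} = 2
G(3) = mex{2,1} = 0
G(4) = mex{0,2,0} = 1
G(5) = mex{1,0,1} = 2
G(6) = mex{2,1,2} = 0
G(7) = mex{0,2,0} = 1
G(8) = mex{1,0,1} = 2
G(9) = mex{2,1,2} = 0
G(10) = mex{0,2,0} = 1
G(11) = mex{1,0,1,0} = 2
G(12) = mex{2,1,2,1} = 0
G(13) = mex{0,2,0,2} = 1

1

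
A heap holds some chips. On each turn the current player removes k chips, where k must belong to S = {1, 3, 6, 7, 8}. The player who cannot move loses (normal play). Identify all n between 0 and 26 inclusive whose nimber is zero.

n :  0  1  2  3  4  5  6  7  8  9 10 11 12 13 14 15 16 17 18 19 20 21 22 23 24 25 26
G :  0  1  0  1  0  1  2  3  2  3  2  3  4  0  1  0  1  0  1  2  3  2  3  2  3  4  0
P-positions are exactly the n with G(n) = 0.

0, 2, 4, 13, 15, 17, 26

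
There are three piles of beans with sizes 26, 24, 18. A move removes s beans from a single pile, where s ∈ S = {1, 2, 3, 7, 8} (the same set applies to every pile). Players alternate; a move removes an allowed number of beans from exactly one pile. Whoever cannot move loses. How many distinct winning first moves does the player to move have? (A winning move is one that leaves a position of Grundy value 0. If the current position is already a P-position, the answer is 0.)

All piles use S = {1, 2, 3, 7, 8}:
G(0) = 0
G(1) = mex{0} = 1
G(2) = mex{1,0} = 2
G(3) = mex{2,1,0} = 3
G(4) = mex{3,2,1} = 0
G(5) = mex{0,3,2} = 1
G(6) = mex{1,0,3} = 2
G(7) = mex{2,1,0,0} = 3
G(8) = mex{3,2,1,1,0} = 4
G(9) = mex{4,3,2,2,1} = 0
G(10) = mex{0,4,3,3,2} = 1
G(11) = mex{1,0,4,0,3} = 2
G(12) = mex{2,1,0,1,0} = 3
G(13) = mex{3,2,1,2,1} = 0
G(14) = mex{0,3,2,3,2} = 1
G(15) = mex{1,0,3,4,3} = 2
G(16) = mex{2,1,0,0,4} = 3
G(17) = mex{3,2,1,1,0} = 4
G(18) = mex{4,3,2,2,1} = 0
G(19) = mex{0,4,3,3,2} = 1
G(20) = mex{1,0,4,0,3} = 2
G(21) = mex{2,1,0,1,0} = 3
G(22) = mex{3,2,1,2,1} = 0
G(23) = mex{0,3,2,3,2} = 1
G(24) = mex{1,0,3,4,3} = 2
G(25) = mex{2,1,0,0,4} = 3
G(26) = mex{3,2,1,1,0} = 4
Pile A: G(26) = 4.
Pile B: G(24) = 2.
Pile C: G(18) = 0.
Combined Grundy value = 4 ⊕ 2 ⊕ 0 = 6.
A winning move leaves total XOR = 0, i.e. changes one component's Grundy value g to g ⊕ X where X is the current total.
Pile A: need g' = 4⊕6 = 2. Options: 26−1→G=3, 26−2→G=2, 26−3→G=1, 26−7→G=1, 26−8→G=0. Hits: 1.
Pile B: need g' = 2⊕6 = 4. Options: 24−1→G=1, 24−2→G=0, 24−3→G=3, 24−7→G=4, 24−8→G=3. Hits: 1.
Pile C: need g' = 0⊕6 = 6. Options: 18−1→G=4, 18−2→G=3, 18−3→G=2, 18−7→G=2, 18−8→G=1. Hits: 0.

2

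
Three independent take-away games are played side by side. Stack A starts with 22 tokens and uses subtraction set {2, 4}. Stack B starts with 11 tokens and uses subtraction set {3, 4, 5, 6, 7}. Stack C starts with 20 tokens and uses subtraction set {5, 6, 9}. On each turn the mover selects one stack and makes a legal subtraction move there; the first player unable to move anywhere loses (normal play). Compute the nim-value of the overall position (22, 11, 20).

3

Stack A, S = {2, 4}:
G(0) = 0
G(1) = mex{} = 0
G(2) = mex{0} = 1
G(3) = mex{0} = 1
G(4) = mex{1,0} = 2
G(5) = mex{1,0} = 2
G(6) = mex{2,1} = 0
G(7) = mex{2,1} = 0
G(8) = mex{0,2} = 1
G(9) = mex{0,2} = 1
G(10) = mex{1,0} = 2
G(11) = mex{1,0} = 2
G(12) = mex{2,1} = 0
G(13) = mex{2,1} = 0
G(14) = mex{0,2} = 1
G(15) = mex{0,2} = 1
G(16) = mex{1,0} = 2
G(17) = mex{1,0} = 2
G(18) = mex{2,1} = 0
G(19) = mex{2,1} = 0
G(20) = mex{0,2} = 1
G(21) = mex{0,2} = 1
G(22) = mex{1,0} = 2
G_A(22) = 2.
Stack B, S = {3, 4, 5, 6, 7}:
n :  0  1  2  3  4  5  6  7  8  9 10 11
G :  0  0  0  1  1  1  2  2  2  3  0  0
G_B(11) = 0.
Stack C, S = {5, 6, 9}:
G(0) = 0
G(1) = mex{} = 0
G(2) = mex{} = 0
G(3) = mex{} = 0
G(4) = mex{} = 0
G(5) = mex{0} = 1
G(6) = mex{0,0} = 1
G(7) = mex{0,0} = 1
G(8) = mex{0,0} = 1
G(9) = mex{0,0,0} = 1
G(10) = mex{1,0,0} = 2
G(11) = mex{1,1,0} = 2
G(12) = mex{1,1,0} = 2
G(13) = mex{1,1,0} = 2
G(14) = mex{1,1,1} = 0
G(15) = mex{2,1,1} = 0
G(16) = mex{2,2,1} = 0
G(17) = mex{2,2,1} = 0
G(18) = mex{2,2,1} = 0
G(19) = mex{0,2,2} = 1
G(20) = mex{0,0,2} = 1
G_C(20) = 1.
Combined Grundy value = 2 ⊕ 0 ⊕ 1 = 3.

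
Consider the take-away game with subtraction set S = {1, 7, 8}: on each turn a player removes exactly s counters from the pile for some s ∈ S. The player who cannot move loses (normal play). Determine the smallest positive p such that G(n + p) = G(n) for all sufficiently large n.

15

G(0) = 0
G(1) = mex{0} = 1
G(2) = mex{1} = 0
G(3) = mex{0} = 1
G(4) = mex{1} = 0
G(5) = mex{0} = 1
G(6) = mex{1} = 0
G(7) = mex{0,0} = 1
G(8) = mex{1,1,0} = 2
G(9) = mex{2,0,1} = 3
G(10) = mex{3,1,0} = 2
G(11) = mex{2,0,1} = 3
G(12) = mex{3,1,0} = 2
G(13) = mex{2,0,1} = 3
G(14) = mex{3,1,0} = 2
G(15) = mex{2,2,1} = 0
G(16) = mex{0,3,2} = 1
G(17) = mex{1,2,3} = 0
G(18) = mex{0,3,2} = 1
G(19) = mex{1,2,3} = 0
G(20) = mex{0,3,2} = 1
G(21) = mex{1,2,3} = 0
G(22) = mex{0,0,2} = 1
G(23) = mex{1,1,0} = 2
G(24) = mex{2,0,1} = 3
G(25) = mex{3,1,0} = 2
G(26) = mex{2,0,1} = 3
G(27) = mex{3,1,0} = 2
G(28) = mex{2,0,1} = 3
G(29) = mex{3,1,0} = 2
G(30) = mex{2,2,1} = 0
G(31) = mex{0,3,2} = 1
G(n+15) = G(n) holds for n = 0,…,7 (a full window of length max(S) = 8), so the sequence is purely periodic with period 15.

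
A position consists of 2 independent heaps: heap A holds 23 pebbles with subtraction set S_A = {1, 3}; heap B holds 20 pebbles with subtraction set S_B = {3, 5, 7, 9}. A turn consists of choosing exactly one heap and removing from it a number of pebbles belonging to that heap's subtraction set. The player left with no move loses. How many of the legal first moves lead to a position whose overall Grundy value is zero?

Heap A, S = {1, 3}:
G(0) = 0
G(1) = mex{0} = 1
G(2) = mex{1} = 0
G(3) = mex{0,0} = 1
G(4) = mex{1,1} = 0
G(5) = mex{0,0} = 1
G(6) = mex{1,1} = 0
G(7) = mex{0,0} = 1
G(8) = mex{1,1} = 0
G(9) = mex{0,0} = 1
G(10) = mex{1,1} = 0
G(11) = mex{0,0} = 1
G(12) = mex{1,1} = 0
G(13) = mex{0,0} = 1
G(14) = mex{1,1} = 0
G(15) = mex{0,0} = 1
G(16) = mex{1,1} = 0
G(17) = mex{0,0} = 1
G(18) = mex{1,1} = 0
G(19) = mex{0,0} = 1
G(20) = mex{1,1} = 0
G(21) = mex{0,0} = 1
G(22) = mex{1,1} = 0
G(23) = mex{0,0} = 1
G_A(23) = 1.
Heap B, S = {3, 5, 7, 9}:
n :  0  1  2  3  4  5  6  7  8  9 10 11 12 13 14 15 16 17 18 19 20
G :  0  0  0  1  1  1  2  2  2  3  3  3  0  0  0  1  1  1  2  2  2
G_B(20) = 2.
Combined Grundy value = 1 ⊕ 2 = 3.
A winning move leaves total XOR = 0, i.e. changes one component's Grundy value g to g ⊕ X where X is the current total.
Heap A: need g' = 1⊕3 = 2. Options: 23−1→G=0, 23−3→G=0. Hits: 0.
Heap B: need g' = 2⊕3 = 1. Options: 20−3→G=1, 20−5→G=1, 20−7→G=0, 20−9→G=3. Hits: 2.

2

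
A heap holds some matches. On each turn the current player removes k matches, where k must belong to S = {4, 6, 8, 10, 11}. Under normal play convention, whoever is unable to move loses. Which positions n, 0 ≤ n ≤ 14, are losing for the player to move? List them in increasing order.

n :  0  1  2  3  4  5  6  7  8  9 10 11 12 13 14
G :  0  0  0  0  1  1  1  1  2  2  2  2  3  3  3
P-positions are exactly the n with G(n) = 0.

0, 1, 2, 3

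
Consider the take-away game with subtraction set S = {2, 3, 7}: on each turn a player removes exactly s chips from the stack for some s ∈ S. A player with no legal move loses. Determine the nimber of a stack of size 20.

n :  0  1  2  3  4  5  6  7  8  9 10 11 12 13 14 15 16 17 18 19 20
G :  0  0  1  1  2  0  0  1  1  2  0  0  1  1  2  0  0  1  1  2  0

0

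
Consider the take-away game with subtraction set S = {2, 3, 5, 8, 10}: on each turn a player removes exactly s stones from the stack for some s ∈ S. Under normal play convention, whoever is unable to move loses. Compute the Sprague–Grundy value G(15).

1

G(0) = 0
G(1) = mex{} = 0
G(2) = mex{0} = 1
G(3) = mex{0,0} = 1
G(4) = mex{1,0} = 2
G(5) = mex{1,1,0} = 2
G(6) = mex{2,1,0} = 3
G(7) = mex{2,2,1} = 0
G(8) = mex{3,2,1,0} = 4
G(9) = mex{0,3,2,0} = 1
G(10) = mex{4,0,2,1,0} = 3
G(11) = mex{1,4,3,1,0} = 2
G(12) = mex{3,1,0,2,1} = 4
G(13) = mex{2,3,4,2,1} = 0
G(14) = mex{4,2,1,3,2} = 0
G(15) = mex{0,4,3,0,2} = 1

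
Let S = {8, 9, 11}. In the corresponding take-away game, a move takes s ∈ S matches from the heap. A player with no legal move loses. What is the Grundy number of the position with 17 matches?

n :  0  1  2  3  4  5  6  7  8  9 10 11 12 13 14 15 16 17
G :  0  0  0  0  0  0  0  0  1  1  1  1  1  1  1  1  2  2

2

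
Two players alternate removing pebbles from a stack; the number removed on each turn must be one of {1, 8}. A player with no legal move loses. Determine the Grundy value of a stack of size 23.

1

n :  0  1  2  3  4  5  6  7  8  9 10 11 12 13 14 15 16 17 18 19 20 21 22 23
G :  0  1  0  1  0  1  0  1  2  0  1  0  1  0  1  0  1  2  0  1  0  1  0  1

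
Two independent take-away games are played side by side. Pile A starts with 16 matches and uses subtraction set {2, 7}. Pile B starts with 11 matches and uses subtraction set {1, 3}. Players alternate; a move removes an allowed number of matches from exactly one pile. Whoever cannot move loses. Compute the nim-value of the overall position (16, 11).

Pile A, S = {2, 7}:
G(0) = 0
G(1) = mex{} = 0
G(2) = mex{0} = 1
G(3) = mex{0} = 1
G(4) = mex{1} = 0
G(5) = mex{1} = 0
G(6) = mex{0} = 1
G(7) = mex{0,0} = 1
G(8) = mex{1,0} = 2
G(9) = mex{1,1} = 0
G(10) = mex{2,1} = 0
G(11) = mex{0,0} = 1
G(12) = mex{0,0} = 1
G(13) = mex{1,1} = 0
G(14) = mex{1,1} = 0
G(15) = mex{0,2} = 1
G(16) = mex{0,0} = 1
G_A(16) = 1.
Pile B, S = {1, 3}:
G(0) = 0
G(1) = mex{0} = 1
G(2) = mex{1} = 0
G(3) = mex{0,0} = 1
G(4) = mex{1,1} = 0
G(5) = mex{0,0} = 1
G(6) = mex{1,1} = 0
G(7) = mex{0,0} = 1
G(8) = mex{1,1} = 0
G(9) = mex{0,0} = 1
G(10) = mex{1,1} = 0
G(11) = mex{0,0} = 1
G_B(11) = 1.
Combined Grundy value = 1 ⊕ 1 = 0.

0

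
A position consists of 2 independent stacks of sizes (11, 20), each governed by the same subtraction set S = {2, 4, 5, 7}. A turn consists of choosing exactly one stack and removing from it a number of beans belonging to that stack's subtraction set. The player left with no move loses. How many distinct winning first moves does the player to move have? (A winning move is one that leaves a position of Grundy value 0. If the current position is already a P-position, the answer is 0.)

All stacks use S = {2, 4, 5, 7}:
n :  0  1  2  3  4  5  6  7  8  9 10 11 12 13 14 15 16 17 18 19 20
G :  0  0  1  1  2  2  3  3  4  0  0  1  1  2  2  3  3  4  0  0  1
Stack A: G(11) = 1.
Stack B: G(20) = 1.
Combined Grundy value = 1 ⊕ 1 = 0.
A winning move leaves total XOR = 0, i.e. changes one component's Grundy value g to g ⊕ X where X is the current total.
Stack A: target g' = 1⊕0 = 1, but every legal move changes the Grundy value (mex property), so 0 moves.
Stack B: target g' = 1⊕0 = 1, but every legal move changes the Grundy value (mex property), so 0 moves.

0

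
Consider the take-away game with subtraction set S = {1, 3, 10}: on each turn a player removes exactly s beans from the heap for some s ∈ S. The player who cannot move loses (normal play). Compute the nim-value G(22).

G(0) = 0
G(1) = mex{0} = 1
G(2) = mex{1} = 0
G(3) = mex{0,0} = 1
G(4) = mex{1,1} = 0
G(5) = mex{0,0} = 1
G(6) = mex{1,1} = 0
G(7) = mex{0,0} = 1
G(8) = mex{1,1} = 0
G(9) = mex{0,0} = 1
G(10) = mex{1,1,0} = 2
G(11) = mex{2,0,1} = 3
G(12) = mex{3,1,0} = 2
G(13) = mex{2,2,1} = 0
G(14) = mex{0,3,0} = 1
G(15) = mex{1,2,1} = 0
G(16) = mex{0,0,0} = 1
G(17) = mex{1,1,1} = 0
G(18) = mex{0,0,0} = 1
G(19) = mex{1,1,1} = 0
G(20) = mex{0,0,2} = 1
G(21) = mex{1,1,3} = 0
G(22) = mex{0,0,2} = 1

1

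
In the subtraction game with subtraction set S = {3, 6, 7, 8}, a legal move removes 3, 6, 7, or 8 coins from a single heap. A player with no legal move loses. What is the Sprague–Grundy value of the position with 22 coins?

n :  0  1  2  3  4  5  6  7  8  9 10 11 12 13 14 15 16 17 18 19 20 21 22
G :  0  0  0  1  1  1  2  2  2  3  3  0  0  0  1  1  1  2  2  2  3  3  0

0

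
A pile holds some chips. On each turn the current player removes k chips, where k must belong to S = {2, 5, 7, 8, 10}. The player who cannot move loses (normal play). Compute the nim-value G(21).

2

G(0) = 0
G(1) = mex{} = 0
G(2) = mex{0} = 1
G(3) = mex{0} = 1
G(4) = mex{1} = 0
G(5) = mex{1,0} = 2
G(6) = mex{0,0} = 1
G(7) = mex{2,1,0} = 3
G(8) = mex{1,1,0,0} = 2
G(9) = mex{3,0,1,0} = 2
G(10) = mex{2,2,1,1,0} = 3
G(11) = mex{2,1,0,1,0} = 3
G(12) = mex{3,3,2,0,1} = 4
G(13) = mex{3,2,1,2,1} = 0
G(14) = mex{4,2,3,1,0} = 5
G(15) = mex{0,3,2,3,2} = 1
G(16) = mex{5,3,2,2,1} = 0
G(17) = mex{1,4,3,2,3} = 0
G(18) = mex{0,0,3,3,2} = 1
G(19) = mex{0,5,4,3,2} = 1
G(20) = mex{1,1,0,4,3} = 2
G(21) = mex{1,0,5,0,3} = 2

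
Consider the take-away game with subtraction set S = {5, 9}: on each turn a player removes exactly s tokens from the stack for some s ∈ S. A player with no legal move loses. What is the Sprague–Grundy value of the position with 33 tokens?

n :  0  1  2  3  4  5  6  7  8  9 10 11 12 13 14 15 16 17 18 19 20 21 22 23 24 25 26 27 28 29 30 31 32 33
G :  0  0  0  0  0  1  1  1  1  1  2  2  2  2  0  0  0  0  0  1  1  1  1  1  2  2  2  2  0  0  0  0  0  1

1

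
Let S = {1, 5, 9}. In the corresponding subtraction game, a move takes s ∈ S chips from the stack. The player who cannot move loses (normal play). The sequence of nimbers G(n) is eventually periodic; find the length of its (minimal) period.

n :  0  1  2  3  4  5  6  7  8  9 10 11 12 13 14
G :  0  1  0  1  0  1  0  1  0  1  0  1  0  1  0
G(n+2) = G(n) holds for n = 0,…,8 (a full window of length max(S) = 9), so the sequence is purely periodic with period 2.

2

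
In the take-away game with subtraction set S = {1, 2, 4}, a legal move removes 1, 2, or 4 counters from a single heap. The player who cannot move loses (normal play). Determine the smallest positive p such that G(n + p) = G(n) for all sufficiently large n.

n :  0  1  2  3  4  5  6  7  8  9 10 11 12 13 14
G :  0  1  2  0  1  2  0  1  2  0  1  2  0  1  2
G(n+3) = G(n) holds for n = 0,…,3 (a full window of length max(S) = 4), so the sequence is purely periodic with period 3.

3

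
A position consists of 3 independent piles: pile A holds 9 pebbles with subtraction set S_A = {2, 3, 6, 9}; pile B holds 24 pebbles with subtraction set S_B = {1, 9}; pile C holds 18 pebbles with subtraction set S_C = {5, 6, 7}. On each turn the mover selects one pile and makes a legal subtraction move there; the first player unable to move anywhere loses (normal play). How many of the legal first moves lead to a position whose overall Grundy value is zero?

3

Pile A, S = {2, 3, 6, 9}:
n : 0 1 2 3 4 5 6 7 8 9
G : 0 0 1 1 2 0 3 1 2 2
G_A(9) = 2.
Pile B, S = {1, 9}:
n :  0  1  2  3  4  5  6  7  8  9 10 11 12 13 14 15 16 17 18 19 20 21 22 23 24
G :  0  1  0  1  0  1  0  1  0  1  0  1  0  1  0  1  0  1  0  1  0  1  0  1  0
G_B(24) = 0.
Pile C, S = {5, 6, 7}:
n :  0  1  2  3  4  5  6  7  8  9 10 11 12 13 14 15 16 17 18
G :  0  0  0  0  0  1  1  1  1  1  2  2  0  0  0  0  0  1  1
G_C(18) = 1.
Combined Grundy value = 2 ⊕ 0 ⊕ 1 = 3.
A winning move leaves total XOR = 0, i.e. changes one component's Grundy value g to g ⊕ X where X is the current total.
Pile A: need g' = 2⊕3 = 1. Options: 9−2→G=1, 9−3→G=3, 9−6→G=1, 9−9→G=0. Hits: 2.
Pile B: need g' = 0⊕3 = 3. Options: 24−1→G=1, 24−9→G=1. Hits: 0.
Pile C: need g' = 1⊕3 = 2. Options: 18−5→G=0, 18−6→G=0, 18−7→G=2. Hits: 1.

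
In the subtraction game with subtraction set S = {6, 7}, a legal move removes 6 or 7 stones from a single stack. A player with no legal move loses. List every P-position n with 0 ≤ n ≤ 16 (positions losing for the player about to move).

0, 1, 2, 3, 4, 5, 13, 14, 15, 16

G(0) = 0
G(1) = mex{} = 0
G(2) = mex{} = 0
G(3) = mex{} = 0
G(4) = mex{} = 0
G(5) = mex{} = 0
G(6) = mex{0} = 1
G(7) = mex{0,0} = 1
G(8) = mex{0,0} = 1
G(9) = mex{0,0} = 1
G(10) = mex{0,0} = 1
G(11) = mex{0,0} = 1
G(12) = mex{1,0} = 2
G(13) = mex{1,1} = 0
G(14) = mex{1,1} = 0
G(15) = mex{1,1} = 0
G(16) = mex{1,1} = 0
P-positions are exactly the n with G(n) = 0.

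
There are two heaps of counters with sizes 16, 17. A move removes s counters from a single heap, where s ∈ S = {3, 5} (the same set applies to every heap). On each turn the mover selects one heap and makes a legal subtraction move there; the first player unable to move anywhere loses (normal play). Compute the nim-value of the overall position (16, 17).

0

All heaps use S = {3, 5}:
G(0) = 0
G(1) = mex{} = 0
G(2) = mex{} = 0
G(3) = mex{0} = 1
G(4) = mex{0} = 1
G(5) = mex{0,0} = 1
G(6) = mex{1,0} = 2
G(7) = mex{1,0} = 2
G(8) = mex{1,1} = 0
G(9) = mex{2,1} = 0
G(10) = mex{2,1} = 0
G(11) = mex{0,2} = 1
G(12) = mex{0,2} = 1
G(13) = mex{0,0} = 1
G(14) = mex{1,0} = 2
G(15) = mex{1,0} = 2
G(16) = mex{1,1} = 0
G(17) = mex{2,1} = 0
Heap A: G(16) = 0.
Heap B: G(17) = 0.
Combined Grundy value = 0 ⊕ 0 = 0.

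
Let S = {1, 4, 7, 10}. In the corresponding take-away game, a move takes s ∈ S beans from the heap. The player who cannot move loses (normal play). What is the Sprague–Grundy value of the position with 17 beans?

G(0) = 0
G(1) = mex{0} = 1
G(2) = mex{1} = 0
G(3) = mex{0} = 1
G(4) = mex{1,0} = 2
G(5) = mex{2,1} = 0
G(6) = mex{0,0} = 1
G(7) = mex{1,1,0} = 2
G(8) = mex{2,2,1} = 0
G(9) = mex{0,0,0} = 1
G(10) = mex{1,1,1,0} = 2
G(11) = mex{2,2,2,1} = 0
G(12) = mex{0,0,0,0} = 1
G(13) = mex{1,1,1,1} = 0
G(14) = mex{0,2,2,2} = 1
G(15) = mex{1,0,0,0} = 2
G(16) = mex{2,1,1,1} = 0
G(17) = mex{0,0,2,2} = 1

1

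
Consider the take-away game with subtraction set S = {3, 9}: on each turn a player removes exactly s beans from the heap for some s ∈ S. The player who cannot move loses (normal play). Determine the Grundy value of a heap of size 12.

0

G(0) = 0
G(1) = mex{} = 0
G(2) = mex{} = 0
G(3) = mex{0} = 1
G(4) = mex{0} = 1
G(5) = mex{0} = 1
G(6) = mex{1} = 0
G(7) = mex{1} = 0
G(8) = mex{1} = 0
G(9) = mex{0,0} = 1
G(10) = mex{0,0} = 1
G(11) = mex{0,0} = 1
G(12) = mex{1,1} = 0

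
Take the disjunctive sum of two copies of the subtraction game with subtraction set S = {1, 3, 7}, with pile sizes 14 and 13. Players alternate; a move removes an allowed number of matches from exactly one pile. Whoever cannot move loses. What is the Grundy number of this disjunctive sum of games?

All piles use S = {1, 3, 7}:
n :  0  1  2  3  4  5  6  7  8  9 10 11 12 13 14
G :  0  1  0  1  0  1  0  1  0  1  0  1  0  1  0
Pile A: G(14) = 0.
Pile B: G(13) = 1.
Combined Grundy value = 0 ⊕ 1 = 1.

1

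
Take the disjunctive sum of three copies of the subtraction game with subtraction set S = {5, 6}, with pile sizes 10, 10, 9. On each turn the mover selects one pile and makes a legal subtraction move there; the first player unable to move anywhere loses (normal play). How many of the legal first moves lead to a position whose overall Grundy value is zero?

2

All piles use S = {5, 6}:
n :  0  1  2  3  4  5  6  7  8  9 10
G :  0  0  0  0  0  1  1  1  1  1  2
Pile A: G(10) = 2.
Pile B: G(10) = 2.
Pile C: G(9) = 1.
Combined Grundy value = 2 ⊕ 2 ⊕ 1 = 1.
A winning move leaves total XOR = 0, i.e. changes one component's Grundy value g to g ⊕ X where X is the current total.
Pile A: need g' = 2⊕1 = 3. Options: 10−5→G=1, 10−6→G=0. Hits: 0.
Pile B: need g' = 2⊕1 = 3. Options: 10−5→G=1, 10−6→G=0. Hits: 0.
Pile C: need g' = 1⊕1 = 0. Options: 9−5→G=0, 9−6→G=0. Hits: 2.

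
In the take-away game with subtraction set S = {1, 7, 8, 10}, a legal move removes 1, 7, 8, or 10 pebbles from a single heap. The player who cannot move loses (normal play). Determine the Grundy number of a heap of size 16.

n :  0  1  2  3  4  5  6  7  8  9 10 11 12 13 14 15 16
G :  0  1  0  1  0  1  0  1  2  3  2  3  2  3  2  0  1

1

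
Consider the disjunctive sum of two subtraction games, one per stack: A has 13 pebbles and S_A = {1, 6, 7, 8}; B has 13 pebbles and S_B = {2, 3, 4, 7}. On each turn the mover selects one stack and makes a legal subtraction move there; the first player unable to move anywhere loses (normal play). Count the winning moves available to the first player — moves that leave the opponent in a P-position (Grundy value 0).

3

Stack A, S = {1, 6, 7, 8}:
n :  0  1  2  3  4  5  6  7  8  9 10 11 12 13
G :  0  1  0  1  0  1  2  3  2  3  2  3  4  0
G_A(13) = 0.
Stack B, S = {2, 3, 4, 7}:
G(0) = 0
G(1) = mex{} = 0
G(2) = mex{0} = 1
G(3) = mex{0,0} = 1
G(4) = mex{1,0,0} = 2
G(5) = mex{1,1,0} = 2
G(6) = mex{2,1,1} = 0
G(7) = mex{2,2,1,0} = 3
G(8) = mex{0,2,2,0} = 1
G(9) = mex{3,0,2,1} = 4
G(10) = mex{1,3,0,1} = 2
G(11) = mex{4,1,3,2} = 0
G(12) = mex{2,4,1,2} = 0
G(13) = mex{0,2,4,0} = 1
G_B(13) = 1.
Combined Grundy value = 0 ⊕ 1 = 1.
A winning move leaves total XOR = 0, i.e. changes one component's Grundy value g to g ⊕ X where X is the current total.
Stack A: need g' = 0⊕1 = 1. Options: 13−1→G=4, 13−6→G=3, 13−7→G=2, 13−8→G=1. Hits: 1.
Stack B: need g' = 1⊕1 = 0. Options: 13−2→G=0, 13−3→G=2, 13−4→G=4, 13−7→G=0. Hits: 2.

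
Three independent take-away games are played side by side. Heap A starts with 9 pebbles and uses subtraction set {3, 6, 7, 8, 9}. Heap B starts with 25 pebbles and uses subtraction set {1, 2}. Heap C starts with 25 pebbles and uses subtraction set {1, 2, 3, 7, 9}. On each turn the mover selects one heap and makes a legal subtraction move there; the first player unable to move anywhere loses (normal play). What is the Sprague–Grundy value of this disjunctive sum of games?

Heap A, S = {3, 6, 7, 8, 9}:
G(0) = 0
G(1) = mex{} = 0
G(2) = mex{} = 0
G(3) = mex{0} = 1
G(4) = mex{0} = 1
G(5) = mex{0} = 1
G(6) = mex{1,0} = 2
G(7) = mex{1,0,0} = 2
G(8) = mex{1,0,0,0} = 2
G(9) = mex{2,1,0,0,0} = 3
G_A(9) = 3.
Heap B, S = {1, 2}:
G(0) = 0
G(1) = mex{0} = 1
G(2) = mex{1,0} = 2
G(3) = mex{2,1} = 0
G(4) = mex{0,2} = 1
G(5) = mex{1,0} = 2
G(6) = mex{2,1} = 0
G(7) = mex{0,2} = 1
G(8) = mex{1,0} = 2
G(9) = mex{2,1} = 0
G(10) = mex{0,2} = 1
G(11) = mex{1,0} = 2
G(12) = mex{2,1} = 0
G(13) = mex{0,2} = 1
G(14) = mex{1,0} = 2
G(15) = mex{2,1} = 0
G(16) = mex{0,2} = 1
G(17) = mex{1,0} = 2
G(18) = mex{2,1} = 0
G(19) = mex{0,2} = 1
G(20) = mex{1,0} = 2
G(21) = mex{2,1} = 0
G(22) = mex{0,2} = 1
G(23) = mex{1,0} = 2
G(24) = mex{2,1} = 0
G(25) = mex{0,2} = 1
G_B(25) = 1.
Heap C, S = {1, 2, 3, 7, 9}:
n :  0  1  2  3  4  5  6  7  8  9 10 11 12 13 14 15 16 17 18 19 20 21 22 23 24 25
G :  0  1  2  3  0  1  2  3  0  1  2  3  0  1  2  3  0  1  2  3  0  1  2  3  0  1
G_C(25) = 1.
Combined Grundy value = 3 ⊕ 1 ⊕ 1 = 3.

3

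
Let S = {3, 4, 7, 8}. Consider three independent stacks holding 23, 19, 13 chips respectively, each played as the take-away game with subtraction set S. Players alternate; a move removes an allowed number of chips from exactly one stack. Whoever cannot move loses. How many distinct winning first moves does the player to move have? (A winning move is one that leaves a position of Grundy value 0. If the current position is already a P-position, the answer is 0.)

All stacks use S = {3, 4, 7, 8}:
G(0) = 0
G(1) = mex{} = 0
G(2) = mex{} = 0
G(3) = mex{0} = 1
G(4) = mex{0,0} = 1
G(5) = mex{0,0} = 1
G(6) = mex{1,0} = 2
G(7) = mex{1,1,0} = 2
G(8) = mex{1,1,0,0} = 2
G(9) = mex{2,1,0,0} = 3
G(10) = mex{2,2,1,0} = 3
G(11) = mex{2,2,1,1} = 0
G(12) = mex{3,2,1,1} = 0
G(13) = mex{3,3,2,1} = 0
G(14) = mex{0,3,2,2} = 1
G(15) = mex{0,0,2,2} = 1
G(16) = mex{0,0,3,2} = 1
G(17) = mex{1,0,3,3} = 2
G(18) = mex{1,1,0,3} = 2
G(19) = mex{1,1,0,0} = 2
G(20) = mex{2,1,0,0} = 3
G(21) = mex{2,2,1,0} = 3
G(22) = mex{2,2,1,1} = 0
G(23) = mex{3,2,1,1} = 0
Stack A: G(23) = 0.
Stack B: G(19) = 2.
Stack C: G(13) = 0.
Combined Grundy value = 0 ⊕ 2 ⊕ 0 = 2.
A winning move leaves total XOR = 0, i.e. changes one component's Grundy value g to g ⊕ X where X is the current total.
Stack A: need g' = 0⊕2 = 2. Options: 23−3→G=3, 23−4→G=2, 23−7→G=1, 23−8→G=1. Hits: 1.
Stack B: need g' = 2⊕2 = 0. Options: 19−3→G=1, 19−4→G=1, 19−7→G=0, 19−8→G=0. Hits: 2.
Stack C: need g' = 0⊕2 = 2. Options: 13−3→G=3, 13−4→G=3, 13−7→G=2, 13−8→G=1. Hits: 1.

4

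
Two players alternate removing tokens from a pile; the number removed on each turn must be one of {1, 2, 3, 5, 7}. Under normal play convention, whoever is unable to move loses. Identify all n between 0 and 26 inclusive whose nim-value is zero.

0, 4, 8, 12, 16, 20, 24

n :  0  1  2  3  4  5  6  7  8  9 10 11 12 13 14 15 16 17 18 19 20 21 22 23 24 25 26
G :  0  1  2  3  0  1  2  3  0  1  2  3  0  1  2  3  0  1  2  3  0  1  2  3  0  1  2
P-positions are exactly the n with G(n) = 0.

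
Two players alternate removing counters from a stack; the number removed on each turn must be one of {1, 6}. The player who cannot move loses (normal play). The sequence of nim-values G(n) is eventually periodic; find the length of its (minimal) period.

n :  0  1  2  3  4  5  6  7  8  9 10 11 12 13 14 15
G :  0  1  0  1  0  1  2  0  1  0  1  0  1  2  0  1
G(n+7) = G(n) holds for n = 0,…,5 (a full window of length max(S) = 6), so the sequence is purely periodic with period 7.

7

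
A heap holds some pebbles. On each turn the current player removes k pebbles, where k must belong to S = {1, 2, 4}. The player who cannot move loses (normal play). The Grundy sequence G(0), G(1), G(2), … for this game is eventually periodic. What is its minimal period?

3

G(0) = 0
G(1) = mex{0} = 1
G(2) = mex{1,0} = 2
G(3) = mex{2,1} = 0
G(4) = mex{0,2,0} = 1
G(5) = mex{1,0,1} = 2
G(6) = mex{2,1,2} = 0
G(7) = mex{0,2,0} = 1
G(8) = mex{1,0,1} = 2
G(9) = mex{2,1,2} = 0
G(10) = mex{0,2,0} = 1
G(11) = mex{1,0,1} = 2
G(12) = mex{2,1,2} = 0
G(13) = mex{0,2,0} = 1
G(14) = mex{1,0,1} = 2
G(n+3) = G(n) holds for n = 0,…,3 (a full window of length max(S) = 4), so the sequence is purely periodic with period 3.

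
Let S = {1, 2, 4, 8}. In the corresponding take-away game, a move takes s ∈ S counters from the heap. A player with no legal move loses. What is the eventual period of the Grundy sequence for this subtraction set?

3

G(0) = 0
G(1) = mex{0} = 1
G(2) = mex{1,0} = 2
G(3) = mex{2,1} = 0
G(4) = mex{0,2,0} = 1
G(5) = mex{1,0,1} = 2
G(6) = mex{2,1,2} = 0
G(7) = mex{0,2,0} = 1
G(8) = mex{1,0,1,0} = 2
G(9) = mex{2,1,2,1} = 0
G(10) = mex{0,2,0,2} = 1
G(11) = mex{1,0,1,0} = 2
G(12) = mex{2,1,2,1} = 0
G(13) = mex{0,2,0,2} = 1
G(14) = mex{1,0,1,0} = 2
G(n+3) = G(n) holds for n = 0,…,7 (a full window of length max(S) = 8), so the sequence is purely periodic with period 3.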